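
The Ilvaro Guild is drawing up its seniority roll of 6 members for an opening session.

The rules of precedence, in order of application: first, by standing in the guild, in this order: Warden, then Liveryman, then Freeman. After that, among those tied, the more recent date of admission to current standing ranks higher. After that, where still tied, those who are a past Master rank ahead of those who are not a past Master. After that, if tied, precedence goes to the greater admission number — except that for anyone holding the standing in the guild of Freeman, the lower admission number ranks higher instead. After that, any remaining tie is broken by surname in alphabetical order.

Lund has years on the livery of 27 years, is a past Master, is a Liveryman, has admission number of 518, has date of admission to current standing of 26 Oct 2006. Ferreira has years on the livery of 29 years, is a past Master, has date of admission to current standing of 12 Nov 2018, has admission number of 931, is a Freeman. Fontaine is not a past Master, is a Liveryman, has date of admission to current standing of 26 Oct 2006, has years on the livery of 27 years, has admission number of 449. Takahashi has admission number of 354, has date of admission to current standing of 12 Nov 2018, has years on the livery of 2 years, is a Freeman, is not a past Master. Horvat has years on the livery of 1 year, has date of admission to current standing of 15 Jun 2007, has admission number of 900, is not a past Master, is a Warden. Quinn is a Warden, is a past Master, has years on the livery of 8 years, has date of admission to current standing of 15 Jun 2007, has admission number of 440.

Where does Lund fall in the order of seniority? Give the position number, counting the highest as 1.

By standing in the guild: Quinn and Horvat (Warden); then Lund and Fontaine (Liveryman); then Ferreira and Takahashi (Freeman).
Quinn and Horvat both have date of admission to current standing 15 Jun 2007, so the next rule applies.
Among Quinn and Horvat, a past Master before not a past Master: Quinn (a past Master) before Horvat (not a past Master).
Lund and Fontaine both have date of admission to current standing 26 Oct 2006, so the next rule applies.
Among Lund and Fontaine, a past Master before not a past Master: Lund (a past Master) before Fontaine (not a past Master).
Ferreira and Takahashi both have date of admission to current standing 12 Nov 2018, so the next rule applies.
Among Ferreira and Takahashi, a past Master before not a past Master: Ferreira (a past Master) before Takahashi (not a past Master).
Order: Quinn, Horvat, Lund, Fontaine, Ferreira, Takahashi. So position 3.

3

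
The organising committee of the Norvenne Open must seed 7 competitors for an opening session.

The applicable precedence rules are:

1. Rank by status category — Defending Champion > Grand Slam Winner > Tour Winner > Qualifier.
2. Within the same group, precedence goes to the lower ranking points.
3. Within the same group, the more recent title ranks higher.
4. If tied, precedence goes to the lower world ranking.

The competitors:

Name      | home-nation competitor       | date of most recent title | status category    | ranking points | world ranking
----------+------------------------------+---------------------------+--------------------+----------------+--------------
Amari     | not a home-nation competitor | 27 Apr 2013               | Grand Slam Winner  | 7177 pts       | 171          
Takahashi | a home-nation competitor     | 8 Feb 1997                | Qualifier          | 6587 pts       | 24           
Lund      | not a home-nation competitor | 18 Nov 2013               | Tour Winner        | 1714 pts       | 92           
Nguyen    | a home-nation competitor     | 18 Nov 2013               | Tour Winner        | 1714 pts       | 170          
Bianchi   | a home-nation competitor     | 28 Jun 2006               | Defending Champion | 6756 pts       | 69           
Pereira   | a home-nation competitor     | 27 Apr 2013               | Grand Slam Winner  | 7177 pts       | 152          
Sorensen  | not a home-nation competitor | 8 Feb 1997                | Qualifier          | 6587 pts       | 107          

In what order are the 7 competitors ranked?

Bianchi, Pereira, Amari, Lund, Nguyen, Takahashi, Sorensen

By status category: Bianchi (Defending Champion); then Pereira and Amari (Grand Slam Winner); then Lund and Nguyen (Tour Winner); then Takahashi and Sorensen (Qualifier).
Pereira and Amari both have ranking points 7177 pts, so the next rule applies.
Pereira and Amari both have date of most recent title 27 Apr 2013, so the next rule applies.
Among Pereira and Amari, by world ranking (lower first): Pereira (152) before Amari (171).
Lund and Nguyen both have ranking points 1714 pts, so the next rule applies.
Lund and Nguyen both have date of most recent title 18 Nov 2013, so the next rule applies.
Among Lund and Nguyen, by world ranking (lower first): Lund (92) before Nguyen (170).
Takahashi and Sorensen both have ranking points 6587 pts, so the next rule applies.
Takahashi and Sorensen both have date of most recent title 8 Feb 1997, so the next rule applies.
Among Takahashi and Sorensen, by world ranking (lower first): Takahashi (24) before Sorensen (107).
Full order: Bianchi, Pereira, Amari, Lund, Nguyen, Takahashi, Sorensen.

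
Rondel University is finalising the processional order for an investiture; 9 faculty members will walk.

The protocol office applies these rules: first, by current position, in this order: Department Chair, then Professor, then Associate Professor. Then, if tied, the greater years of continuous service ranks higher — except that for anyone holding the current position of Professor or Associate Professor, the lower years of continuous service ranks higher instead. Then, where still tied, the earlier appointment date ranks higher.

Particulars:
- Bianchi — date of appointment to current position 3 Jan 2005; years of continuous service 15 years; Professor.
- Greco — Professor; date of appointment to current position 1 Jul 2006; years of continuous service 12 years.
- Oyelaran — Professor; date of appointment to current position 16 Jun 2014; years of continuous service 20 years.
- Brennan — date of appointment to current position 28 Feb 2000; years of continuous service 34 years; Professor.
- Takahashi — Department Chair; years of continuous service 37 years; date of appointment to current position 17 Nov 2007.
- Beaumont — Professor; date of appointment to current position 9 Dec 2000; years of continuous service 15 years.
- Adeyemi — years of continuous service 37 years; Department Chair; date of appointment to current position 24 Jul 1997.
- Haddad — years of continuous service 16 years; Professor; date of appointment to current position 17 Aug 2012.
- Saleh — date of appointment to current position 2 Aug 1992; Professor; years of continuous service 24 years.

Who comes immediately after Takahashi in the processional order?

By current position: Adeyemi and Takahashi (Department Chair); then Greco, Beaumont, Bianchi, Haddad, Oyelaran, Saleh and Brennan (Professor).
Adeyemi and Takahashi both have years of continuous service 37 years, so the next rule applies.
Among Adeyemi and Takahashi, by date of appointment to current position (earlier first): Adeyemi (24 Jul 1997) before Takahashi (17 Nov 2007).
Among Greco, Beaumont, Bianchi, Haddad, Oyelaran, Saleh and Brennan, by years of continuous service (lower first) (reversed rule for this group): Greco (12 years) before Beaumont and Bianchi (15 years) before Haddad (16 years) before Oyelaran (20 years) before Saleh (24 years) before Brennan (34 years).
Among Beaumont and Bianchi, by date of appointment to current position (earlier first): Beaumont (9 Dec 2000) before Bianchi (3 Jan 2005).
Order: Adeyemi, Takahashi, Greco, Beaumont, Bianchi, Haddad, Oyelaran, Saleh, Brennan.

Greco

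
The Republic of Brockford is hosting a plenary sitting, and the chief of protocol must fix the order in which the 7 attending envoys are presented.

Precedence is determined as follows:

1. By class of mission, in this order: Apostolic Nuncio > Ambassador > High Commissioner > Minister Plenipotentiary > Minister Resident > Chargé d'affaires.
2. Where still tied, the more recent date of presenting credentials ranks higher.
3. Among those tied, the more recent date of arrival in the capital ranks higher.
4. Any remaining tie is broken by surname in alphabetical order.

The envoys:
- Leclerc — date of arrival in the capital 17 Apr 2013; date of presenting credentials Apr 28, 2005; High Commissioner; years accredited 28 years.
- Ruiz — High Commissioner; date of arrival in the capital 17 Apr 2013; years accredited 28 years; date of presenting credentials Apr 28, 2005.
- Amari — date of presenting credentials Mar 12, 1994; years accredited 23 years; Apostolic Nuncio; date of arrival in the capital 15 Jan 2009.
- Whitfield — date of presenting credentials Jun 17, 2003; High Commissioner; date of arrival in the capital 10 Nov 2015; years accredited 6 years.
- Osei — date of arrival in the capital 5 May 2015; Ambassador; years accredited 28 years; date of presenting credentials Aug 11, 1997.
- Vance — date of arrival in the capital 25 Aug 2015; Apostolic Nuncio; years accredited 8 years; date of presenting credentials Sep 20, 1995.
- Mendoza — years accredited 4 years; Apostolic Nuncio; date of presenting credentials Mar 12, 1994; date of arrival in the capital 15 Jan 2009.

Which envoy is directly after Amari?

By class of mission: Vance, Amari and Mendoza (Apostolic Nuncio); then Osei (Ambassador); then Leclerc, Ruiz and Whitfield (High Commissioner).
Among Vance, Amari and Mendoza, by date of presenting credentials (later first): Vance (Sep 20, 1995) before Amari and Mendoza (Mar 12, 1994).
Amari and Mendoza both have date of arrival in the capital 15 Jan 2009, so the next rule applies.
Among Amari and Mendoza, alphabetically by surname: Amari before Mendoza.
Among Leclerc, Ruiz and Whitfield, by date of presenting credentials (later first): Leclerc and Ruiz (Apr 28, 2005) before Whitfield (Jun 17, 2003).
Leclerc and Ruiz both have date of arrival in the capital 17 Apr 2013, so the next rule applies.
Among Leclerc and Ruiz, alphabetically by surname: Leclerc before Ruiz.
Order: Vance, Amari, Mendoza, Osei, Leclerc, Ruiz, Whitfield.

Mendoza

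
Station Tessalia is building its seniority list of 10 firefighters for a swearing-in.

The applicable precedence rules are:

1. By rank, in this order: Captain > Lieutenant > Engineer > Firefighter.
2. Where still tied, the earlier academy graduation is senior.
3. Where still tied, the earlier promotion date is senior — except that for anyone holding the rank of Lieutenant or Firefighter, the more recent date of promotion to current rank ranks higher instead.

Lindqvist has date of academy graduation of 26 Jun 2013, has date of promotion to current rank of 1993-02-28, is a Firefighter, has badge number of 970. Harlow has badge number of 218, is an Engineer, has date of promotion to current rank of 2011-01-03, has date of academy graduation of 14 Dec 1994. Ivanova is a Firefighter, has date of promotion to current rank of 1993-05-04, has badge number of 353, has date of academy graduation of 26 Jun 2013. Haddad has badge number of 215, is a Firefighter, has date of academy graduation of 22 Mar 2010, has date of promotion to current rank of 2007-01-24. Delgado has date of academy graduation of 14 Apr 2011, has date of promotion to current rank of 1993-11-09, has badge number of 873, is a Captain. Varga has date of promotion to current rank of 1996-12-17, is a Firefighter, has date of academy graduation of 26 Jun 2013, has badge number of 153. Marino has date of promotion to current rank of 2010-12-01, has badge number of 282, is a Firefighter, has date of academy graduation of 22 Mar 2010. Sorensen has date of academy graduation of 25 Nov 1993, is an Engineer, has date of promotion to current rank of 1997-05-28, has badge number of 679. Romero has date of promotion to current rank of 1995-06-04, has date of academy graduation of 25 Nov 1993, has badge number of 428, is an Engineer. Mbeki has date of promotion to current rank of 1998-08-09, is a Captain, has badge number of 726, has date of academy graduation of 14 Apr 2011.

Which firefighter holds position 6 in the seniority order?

By rank: Delgado and Mbeki (Captain); then Romero, Sorensen and Harlow (Engineer); then Marino, Haddad, Varga, Ivanova and Lindqvist (Firefighter).
Delgado and Mbeki both have date of academy graduation 14 Apr 2011, so the next rule applies.
Among Delgado and Mbeki, by date of promotion to current rank (earlier first): Delgado (1993-11-09) before Mbeki (1998-08-09).
Among Romero, Sorensen and Harlow, by date of academy graduation (earlier first): Romero and Sorensen (25 Nov 1993) before Harlow (14 Dec 1994).
Among Romero and Sorensen, by date of promotion to current rank (earlier first): Romero (1995-06-04) before Sorensen (1997-05-28).
Among Marino, Haddad, Varga, Ivanova and Lindqvist, by date of academy graduation (earlier first): Marino and Haddad (22 Mar 2010) before Varga, Ivanova and Lindqvist (26 Jun 2013).
Among Marino and Haddad, by date of promotion to current rank (later first) (reversed rule for this group): Marino (2010-12-01) before Haddad (2007-01-24).
Among Varga, Ivanova and Lindqvist, by date of promotion to current rank (later first) (reversed rule for this group): Varga (1996-12-17) before Ivanova (1993-05-04) before Lindqvist (1993-02-28).
Order: Delgado, Mbeki, Romero, Sorensen, Harlow, Marino, Haddad, Varga, Ivanova, Lindqvist.

Marino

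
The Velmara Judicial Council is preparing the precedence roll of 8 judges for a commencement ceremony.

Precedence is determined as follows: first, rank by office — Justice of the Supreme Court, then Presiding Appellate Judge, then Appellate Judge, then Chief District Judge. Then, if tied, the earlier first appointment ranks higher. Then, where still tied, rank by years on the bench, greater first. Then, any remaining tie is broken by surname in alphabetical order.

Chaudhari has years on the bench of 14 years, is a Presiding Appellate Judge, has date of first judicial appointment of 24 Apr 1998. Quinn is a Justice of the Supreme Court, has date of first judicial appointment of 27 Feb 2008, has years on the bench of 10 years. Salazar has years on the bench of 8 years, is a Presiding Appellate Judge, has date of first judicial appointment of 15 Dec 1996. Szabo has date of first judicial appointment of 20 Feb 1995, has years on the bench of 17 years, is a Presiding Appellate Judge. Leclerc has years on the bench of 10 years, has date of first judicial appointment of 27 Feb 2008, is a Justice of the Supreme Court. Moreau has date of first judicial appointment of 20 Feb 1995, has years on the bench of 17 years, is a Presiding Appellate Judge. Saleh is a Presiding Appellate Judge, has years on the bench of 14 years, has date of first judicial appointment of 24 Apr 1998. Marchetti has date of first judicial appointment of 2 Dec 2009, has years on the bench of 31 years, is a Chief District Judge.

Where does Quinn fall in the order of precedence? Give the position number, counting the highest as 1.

2

By office: Leclerc and Quinn (Justice of the Supreme Court); then Moreau, Szabo, Salazar, Chaudhari and Saleh (Presiding Appellate Judge); then Marchetti (Chief District Judge).
Leclerc and Quinn both have date of first judicial appointment 27 Feb 2008, so the next rule applies.
Leclerc and Quinn both have years on the bench 10 years, so the next rule applies.
Among Leclerc and Quinn, alphabetically by surname: Leclerc before Quinn.
Among Moreau, Szabo, Salazar, Chaudhari and Saleh, by date of first judicial appointment (earlier first): Moreau and Szabo (20 Feb 1995) before Salazar (15 Dec 1996) before Chaudhari and Saleh (24 Apr 1998).
Moreau and Szabo both have years on the bench 17 years, so the next rule applies.
Among Moreau and Szabo, alphabetically by surname: Moreau before Szabo.
Chaudhari and Saleh both have years on the bench 14 years, so the next rule applies.
Among Chaudhari and Saleh, alphabetically by surname: Chaudhari before Saleh.
Order: Leclerc, Quinn, Moreau, Szabo, Salazar, Chaudhari, Saleh, Marchetti. So position 2.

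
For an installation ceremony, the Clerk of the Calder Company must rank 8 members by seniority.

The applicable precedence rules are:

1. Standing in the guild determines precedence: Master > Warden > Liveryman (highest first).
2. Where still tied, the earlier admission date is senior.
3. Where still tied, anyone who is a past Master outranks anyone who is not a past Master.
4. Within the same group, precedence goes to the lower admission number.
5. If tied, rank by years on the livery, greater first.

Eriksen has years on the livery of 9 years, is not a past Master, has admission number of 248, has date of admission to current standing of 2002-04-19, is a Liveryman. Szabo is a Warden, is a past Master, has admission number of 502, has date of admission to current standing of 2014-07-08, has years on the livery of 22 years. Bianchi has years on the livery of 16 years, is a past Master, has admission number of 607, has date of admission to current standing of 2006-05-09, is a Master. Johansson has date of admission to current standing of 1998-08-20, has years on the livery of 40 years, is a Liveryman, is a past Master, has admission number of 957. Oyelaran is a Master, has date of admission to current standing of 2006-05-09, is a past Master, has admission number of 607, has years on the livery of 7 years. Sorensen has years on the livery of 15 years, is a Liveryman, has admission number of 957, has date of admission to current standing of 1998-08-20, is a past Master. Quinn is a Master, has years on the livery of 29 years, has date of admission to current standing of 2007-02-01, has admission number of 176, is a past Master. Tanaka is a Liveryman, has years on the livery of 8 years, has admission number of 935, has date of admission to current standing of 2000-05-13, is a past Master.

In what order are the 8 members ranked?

By standing in the guild: Bianchi, Oyelaran and Quinn (Master); then Szabo (Warden); then Johansson, Sorensen, Tanaka and Eriksen (Liveryman).
Among Bianchi, Oyelaran and Quinn, by date of admission to current standing (earlier first): Bianchi and Oyelaran (2006-05-09) before Quinn (2007-02-01).
Bianchi and Oyelaran are each a past Master, so the next rule applies.
Bianchi and Oyelaran both have admission number 607, so the next rule applies.
Among Bianchi and Oyelaran, by years on the livery (higher first): Bianchi (16 years) before Oyelaran (7 years).
Among Johansson, Sorensen, Tanaka and Eriksen, by date of admission to current standing (earlier first): Johansson and Sorensen (1998-08-20) before Tanaka (2000-05-13) before Eriksen (2002-04-19).
Johansson and Sorensen are each a past Master, so the next rule applies.
Johansson and Sorensen both have admission number 957, so the next rule applies.
Among Johansson and Sorensen, by years on the livery (higher first): Johansson (40 years) before Sorensen (15 years).
Full order: Bianchi, Oyelaran, Quinn, Szabo, Johansson, Sorensen, Tanaka, Eriksen.

Bianchi, Oyelaran, Quinn, Szabo, Johansson, Sorensen, Tanaka, Eriksen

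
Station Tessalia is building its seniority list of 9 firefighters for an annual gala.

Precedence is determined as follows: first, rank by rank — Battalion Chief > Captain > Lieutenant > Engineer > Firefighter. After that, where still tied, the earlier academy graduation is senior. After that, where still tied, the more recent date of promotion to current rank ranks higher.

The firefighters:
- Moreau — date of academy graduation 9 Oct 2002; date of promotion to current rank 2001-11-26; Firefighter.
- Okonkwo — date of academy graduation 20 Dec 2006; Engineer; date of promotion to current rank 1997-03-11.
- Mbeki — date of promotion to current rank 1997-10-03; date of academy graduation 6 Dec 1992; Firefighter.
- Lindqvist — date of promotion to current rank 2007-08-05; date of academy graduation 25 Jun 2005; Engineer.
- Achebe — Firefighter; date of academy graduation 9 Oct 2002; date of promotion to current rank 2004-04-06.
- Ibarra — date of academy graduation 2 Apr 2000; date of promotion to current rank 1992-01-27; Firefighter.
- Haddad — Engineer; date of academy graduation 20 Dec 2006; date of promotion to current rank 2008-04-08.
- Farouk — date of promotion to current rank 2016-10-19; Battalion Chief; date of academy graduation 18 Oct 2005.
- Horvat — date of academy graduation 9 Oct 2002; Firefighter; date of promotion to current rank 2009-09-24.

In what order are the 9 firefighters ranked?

By rank: Farouk (Battalion Chief); then Lindqvist, Haddad and Okonkwo (Engineer); then Mbeki, Ibarra, Horvat, Achebe and Moreau (Firefighter).
Among Lindqvist, Haddad and Okonkwo, by date of academy graduation (earlier first): Lindqvist (25 Jun 2005) before Haddad and Okonkwo (20 Dec 2006).
Among Haddad and Okonkwo, by date of promotion to current rank (later first): Haddad (2008-04-08) before Okonkwo (1997-03-11).
Among Mbeki, Ibarra, Horvat, Achebe and Moreau, by date of academy graduation (earlier first): Mbeki (6 Dec 1992) before Ibarra (2 Apr 2000) before Horvat, Achebe and Moreau (9 Oct 2002).
Among Horvat, Achebe and Moreau, by date of promotion to current rank (later first): Horvat (2009-09-24) before Achebe (2004-04-06) before Moreau (2001-11-26).
Full order: Farouk, Lindqvist, Haddad, Okonkwo, Mbeki, Ibarra, Horvat, Achebe, Moreau.

Farouk, Lindqvist, Haddad, Okonkwo, Mbeki, Ibarra, Horvat, Achebe, Moreau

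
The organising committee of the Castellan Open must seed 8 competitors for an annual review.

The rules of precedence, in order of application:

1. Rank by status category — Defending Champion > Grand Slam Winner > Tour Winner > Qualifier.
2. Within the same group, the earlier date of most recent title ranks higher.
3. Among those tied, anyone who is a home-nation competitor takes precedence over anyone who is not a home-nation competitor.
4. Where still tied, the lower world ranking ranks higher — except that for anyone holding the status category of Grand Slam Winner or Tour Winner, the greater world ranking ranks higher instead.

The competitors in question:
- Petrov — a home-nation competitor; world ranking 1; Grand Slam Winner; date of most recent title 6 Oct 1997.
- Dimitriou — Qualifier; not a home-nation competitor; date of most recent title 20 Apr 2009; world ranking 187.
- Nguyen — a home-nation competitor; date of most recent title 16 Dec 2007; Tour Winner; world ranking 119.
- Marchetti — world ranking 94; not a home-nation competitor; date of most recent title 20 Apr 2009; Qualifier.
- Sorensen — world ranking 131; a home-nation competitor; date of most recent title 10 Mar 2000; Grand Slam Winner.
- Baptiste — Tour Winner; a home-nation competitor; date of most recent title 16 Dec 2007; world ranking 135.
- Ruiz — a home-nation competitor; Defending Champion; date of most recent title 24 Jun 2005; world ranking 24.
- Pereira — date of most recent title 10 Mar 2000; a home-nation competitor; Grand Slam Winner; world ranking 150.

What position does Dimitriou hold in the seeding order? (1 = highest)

By status category: Ruiz (Defending Champion); then Petrov, Pereira and Sorensen (Grand Slam Winner); then Baptiste and Nguyen (Tour Winner); then Marchetti and Dimitriou (Qualifier).
Among Petrov, Pereira and Sorensen, by date of most recent title (earlier first): Petrov (6 Oct 1997) before Pereira and Sorensen (10 Mar 2000).
Pereira and Sorensen are each a home-nation competitor, so the next rule applies.
Among Pereira and Sorensen, by world ranking (higher first) (reversed rule for this group): Pereira (150) before Sorensen (131).
Baptiste and Nguyen both have date of most recent title 16 Dec 2007, so the next rule applies.
Baptiste and Nguyen are each a home-nation competitor, so the next rule applies.
Among Baptiste and Nguyen, by world ranking (higher first) (reversed rule for this group): Baptiste (135) before Nguyen (119).
Marchetti and Dimitriou both have date of most recent title 20 Apr 2009, so the next rule applies.
Marchetti and Dimitriou are each not a home-nation competitor, so the next rule applies.
Among Marchetti and Dimitriou, by world ranking (lower first): Marchetti (94) before Dimitriou (187).
Order: Ruiz, Petrov, Pereira, Sorensen, Baptiste, Nguyen, Marchetti, Dimitriou. So position 8.

8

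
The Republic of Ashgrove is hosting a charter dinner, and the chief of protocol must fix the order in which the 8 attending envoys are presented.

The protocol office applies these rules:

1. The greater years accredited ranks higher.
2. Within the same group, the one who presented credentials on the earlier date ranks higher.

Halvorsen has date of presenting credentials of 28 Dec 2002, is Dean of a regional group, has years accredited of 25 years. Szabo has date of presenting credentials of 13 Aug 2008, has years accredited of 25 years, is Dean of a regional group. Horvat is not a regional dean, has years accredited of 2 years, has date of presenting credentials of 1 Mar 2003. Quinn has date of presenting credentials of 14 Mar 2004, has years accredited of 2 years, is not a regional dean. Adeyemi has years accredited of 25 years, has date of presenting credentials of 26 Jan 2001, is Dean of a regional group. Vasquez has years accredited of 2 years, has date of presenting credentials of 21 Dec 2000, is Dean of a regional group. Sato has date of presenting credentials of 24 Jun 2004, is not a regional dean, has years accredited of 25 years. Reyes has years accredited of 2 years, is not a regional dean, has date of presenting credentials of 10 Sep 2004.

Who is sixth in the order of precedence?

By years accredited (higher first): Adeyemi, Halvorsen, Sato and Szabo (each 25 years); then Vasquez, Horvat, Quinn and Reyes (each 2 years).
Among Adeyemi, Halvorsen, Sato and Szabo, by date of presenting credentials (earlier first): Adeyemi (26 Jan 2001) before Halvorsen (28 Dec 2002) before Sato (24 Jun 2004) before Szabo (13 Aug 2008).
Among Vasquez, Horvat, Quinn and Reyes, by date of presenting credentials (earlier first): Vasquez (21 Dec 2000) before Horvat (1 Mar 2003) before Quinn (14 Mar 2004) before Reyes (10 Sep 2004).
Order: Adeyemi, Halvorsen, Sato, Szabo, Vasquez, Horvat, Quinn, Reyes.

Horvat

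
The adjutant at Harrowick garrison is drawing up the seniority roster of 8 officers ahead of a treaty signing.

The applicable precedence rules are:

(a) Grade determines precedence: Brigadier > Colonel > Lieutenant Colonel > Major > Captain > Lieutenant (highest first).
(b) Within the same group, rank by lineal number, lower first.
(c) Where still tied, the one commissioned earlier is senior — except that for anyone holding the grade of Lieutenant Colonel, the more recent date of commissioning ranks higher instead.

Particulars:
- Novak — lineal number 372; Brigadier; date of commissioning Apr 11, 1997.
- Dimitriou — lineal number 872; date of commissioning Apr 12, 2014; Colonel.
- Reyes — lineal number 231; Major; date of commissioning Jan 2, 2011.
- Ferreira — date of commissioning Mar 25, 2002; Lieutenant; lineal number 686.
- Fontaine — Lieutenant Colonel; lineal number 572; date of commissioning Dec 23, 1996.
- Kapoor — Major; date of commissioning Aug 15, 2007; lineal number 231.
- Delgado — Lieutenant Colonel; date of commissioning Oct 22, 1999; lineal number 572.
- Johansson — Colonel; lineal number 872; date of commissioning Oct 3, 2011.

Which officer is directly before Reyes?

By grade: Novak (Brigadier); then Johansson and Dimitriou (Colonel); then Delgado and Fontaine (Lieutenant Colonel); then Kapoor and Reyes (Major); then Ferreira (Lieutenant).
Johansson and Dimitriou both have lineal number 872, so the next rule applies.
Among Johansson and Dimitriou, by date of commissioning (earlier first): Johansson (Oct 3, 2011) before Dimitriou (Apr 12, 2014).
Delgado and Fontaine both have lineal number 572, so the next rule applies.
Among Delgado and Fontaine, by date of commissioning (later first) (reversed rule for this group): Delgado (Oct 22, 1999) before Fontaine (Dec 23, 1996).
Kapoor and Reyes both have lineal number 231, so the next rule applies.
Among Kapoor and Reyes, by date of commissioning (earlier first): Kapoor (Aug 15, 2007) before Reyes (Jan 2, 2011).
Order: Novak, Johansson, Dimitriou, Delgado, Fontaine, Kapoor, Reyes, Ferreira.

Kapoor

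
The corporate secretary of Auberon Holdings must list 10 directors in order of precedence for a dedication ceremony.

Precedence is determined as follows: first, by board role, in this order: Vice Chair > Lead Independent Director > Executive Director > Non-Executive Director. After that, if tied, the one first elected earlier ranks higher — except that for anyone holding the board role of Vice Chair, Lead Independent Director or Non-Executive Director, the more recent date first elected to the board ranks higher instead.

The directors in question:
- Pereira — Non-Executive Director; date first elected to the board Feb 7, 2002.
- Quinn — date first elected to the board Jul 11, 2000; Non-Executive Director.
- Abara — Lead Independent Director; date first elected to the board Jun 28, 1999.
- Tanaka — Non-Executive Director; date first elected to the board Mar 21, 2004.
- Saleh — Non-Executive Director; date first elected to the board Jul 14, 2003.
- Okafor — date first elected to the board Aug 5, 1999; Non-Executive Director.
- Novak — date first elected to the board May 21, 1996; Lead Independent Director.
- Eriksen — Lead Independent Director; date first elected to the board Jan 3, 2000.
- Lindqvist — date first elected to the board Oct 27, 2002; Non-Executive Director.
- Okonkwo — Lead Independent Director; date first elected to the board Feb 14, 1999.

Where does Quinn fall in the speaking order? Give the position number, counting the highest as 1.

By board role: Eriksen, Abara, Okonkwo and Novak (Lead Independent Director); then Tanaka, Saleh, Lindqvist, Pereira, Quinn and Okafor (Non-Executive Director).
Among Eriksen, Abara, Okonkwo and Novak, by date first elected to the board (later first) (reversed rule for this group): Eriksen (Jan 3, 2000) before Abara (Jun 28, 1999) before Okonkwo (Feb 14, 1999) before Novak (May 21, 1996).
Among Tanaka, Saleh, Lindqvist, Pereira, Quinn and Okafor, by date first elected to the board (later first) (reversed rule for this group): Tanaka (Mar 21, 2004) before Saleh (Jul 14, 2003) before Lindqvist (Oct 27, 2002) before Pereira (Feb 7, 2002) before Quinn (Jul 11, 2000) before Okafor (Aug 5, 1999).
Order: Eriksen, Abara, Okonkwo, Novak, Tanaka, Saleh, Lindqvist, Pereira, Quinn, Okafor. So position 9.

9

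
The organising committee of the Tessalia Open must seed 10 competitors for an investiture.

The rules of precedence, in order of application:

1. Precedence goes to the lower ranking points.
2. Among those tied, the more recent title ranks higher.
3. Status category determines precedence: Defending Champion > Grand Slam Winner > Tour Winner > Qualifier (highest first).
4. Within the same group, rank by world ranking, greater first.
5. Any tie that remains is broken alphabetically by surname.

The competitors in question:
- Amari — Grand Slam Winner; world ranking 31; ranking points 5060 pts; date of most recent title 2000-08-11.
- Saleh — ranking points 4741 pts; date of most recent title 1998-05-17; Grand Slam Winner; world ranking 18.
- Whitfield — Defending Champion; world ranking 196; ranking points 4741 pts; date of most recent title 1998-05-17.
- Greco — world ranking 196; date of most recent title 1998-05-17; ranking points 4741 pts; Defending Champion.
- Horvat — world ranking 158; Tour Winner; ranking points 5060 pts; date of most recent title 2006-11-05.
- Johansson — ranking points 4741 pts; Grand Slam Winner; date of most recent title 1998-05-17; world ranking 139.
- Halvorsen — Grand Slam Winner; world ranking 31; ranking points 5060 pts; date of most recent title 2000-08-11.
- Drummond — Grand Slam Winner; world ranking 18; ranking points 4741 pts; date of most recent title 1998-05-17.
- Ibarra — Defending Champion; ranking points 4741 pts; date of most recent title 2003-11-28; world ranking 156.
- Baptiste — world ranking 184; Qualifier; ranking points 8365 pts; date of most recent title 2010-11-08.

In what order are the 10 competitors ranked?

By ranking points (lower first): Ibarra, Greco, Whitfield, Johansson, Drummond and Saleh (each 4741 pts); then Horvat, Amari and Halvorsen (each 5060 pts); then Baptiste (8365 pts).
Among Ibarra, Greco, Whitfield, Johansson, Drummond and Saleh, by date of most recent title (later first): Ibarra (2003-11-28) before Greco, Whitfield, Johansson, Drummond and Saleh (1998-05-17).
Among Greco, Whitfield, Johansson, Drummond and Saleh, by status category: Greco and Whitfield (Defending Champion) before Johansson, Drummond and Saleh (Grand Slam Winner).
Greco and Whitfield both have world ranking 196, so the next rule applies.
Among Greco and Whitfield, alphabetically by surname: Greco before Whitfield.
Among Johansson, Drummond and Saleh, by world ranking (higher first): Johansson (139) before Drummond and Saleh (18).
Among Drummond and Saleh, alphabetically by surname: Drummond before Saleh.
Among Horvat, Amari and Halvorsen, by date of most recent title (later first): Horvat (2006-11-05) before Amari and Halvorsen (2000-08-11).
Amari and Halvorsen are each Grand Slam Winner, so the next rule applies.
Amari and Halvorsen both have world ranking 31, so the next rule applies.
Among Amari and Halvorsen, alphabetically by surname: Amari before Halvorsen.
Full order: Ibarra, Greco, Whitfield, Johansson, Drummond, Saleh, Horvat, Amari, Halvorsen, Baptiste.

Ibarra, Greco, Whitfield, Johansson, Drummond, Saleh, Horvat, Amari, Halvorsen, Baptiste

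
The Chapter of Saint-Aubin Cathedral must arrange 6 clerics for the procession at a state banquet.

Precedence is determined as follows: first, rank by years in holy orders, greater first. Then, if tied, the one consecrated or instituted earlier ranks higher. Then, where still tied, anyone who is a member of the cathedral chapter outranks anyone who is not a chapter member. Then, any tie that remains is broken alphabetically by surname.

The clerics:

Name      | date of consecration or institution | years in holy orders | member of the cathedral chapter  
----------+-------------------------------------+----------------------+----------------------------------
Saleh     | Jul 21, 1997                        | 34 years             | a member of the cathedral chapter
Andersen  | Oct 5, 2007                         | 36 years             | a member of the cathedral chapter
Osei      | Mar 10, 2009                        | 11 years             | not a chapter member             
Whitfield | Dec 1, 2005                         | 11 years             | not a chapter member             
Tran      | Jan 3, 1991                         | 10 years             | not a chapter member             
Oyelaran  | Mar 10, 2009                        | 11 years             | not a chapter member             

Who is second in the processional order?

By years in holy orders (higher first): Andersen (36 years); then Saleh (34 years); then Whitfield, Osei and Oyelaran (each 11 years); then Tran (10 years).
Among Whitfield, Osei and Oyelaran, by date of consecration or institution (earlier first): Whitfield (Dec 1, 2005) before Osei and Oyelaran (Mar 10, 2009).
Osei and Oyelaran are each not a chapter member, so the next rule applies.
Among Osei and Oyelaran, alphabetically by surname: Osei before Oyelaran.
Order: Andersen, Saleh, Whitfield, Osei, Oyelaran, Tran.

Saleh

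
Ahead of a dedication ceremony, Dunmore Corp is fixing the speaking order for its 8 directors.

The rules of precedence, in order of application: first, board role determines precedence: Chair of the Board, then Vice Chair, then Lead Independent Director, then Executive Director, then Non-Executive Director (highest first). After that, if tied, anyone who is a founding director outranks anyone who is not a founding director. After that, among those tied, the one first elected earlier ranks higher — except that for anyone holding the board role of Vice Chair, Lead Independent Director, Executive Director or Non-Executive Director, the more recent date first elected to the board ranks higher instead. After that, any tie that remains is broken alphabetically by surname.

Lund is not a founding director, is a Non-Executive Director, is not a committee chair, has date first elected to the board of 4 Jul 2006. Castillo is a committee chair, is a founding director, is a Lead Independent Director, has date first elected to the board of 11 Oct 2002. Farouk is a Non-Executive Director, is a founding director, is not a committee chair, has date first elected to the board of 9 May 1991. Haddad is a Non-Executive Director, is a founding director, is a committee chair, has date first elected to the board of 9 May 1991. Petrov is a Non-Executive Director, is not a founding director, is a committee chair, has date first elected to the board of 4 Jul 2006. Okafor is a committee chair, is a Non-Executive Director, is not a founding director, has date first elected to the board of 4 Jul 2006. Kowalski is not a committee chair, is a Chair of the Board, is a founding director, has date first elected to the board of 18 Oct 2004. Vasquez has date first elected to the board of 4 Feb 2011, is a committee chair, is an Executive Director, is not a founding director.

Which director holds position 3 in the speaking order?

By board role: Kowalski (Chair of the Board); then Castillo (Lead Independent Director); then Vasquez (Executive Director); then Farouk, Haddad, Lund, Okafor and Petrov (Non-Executive Director).
Among Farouk, Haddad, Lund, Okafor and Petrov, a founding director before not a founding director: Farouk and Haddad (a founding director) before Lund, Okafor and Petrov (not a founding director).
Farouk and Haddad both have date first elected to the board 9 May 1991, so the next rule applies.
Among Farouk and Haddad, alphabetically by surname: Farouk before Haddad.
Lund, Okafor and Petrov all have date first elected to the board 4 Jul 2006, so the next rule applies.
Among Lund, Okafor and Petrov, alphabetically by surname: Lund before Okafor before Petrov.
Order: Kowalski, Castillo, Vasquez, Farouk, Haddad, Lund, Okafor, Petrov.

Vasquez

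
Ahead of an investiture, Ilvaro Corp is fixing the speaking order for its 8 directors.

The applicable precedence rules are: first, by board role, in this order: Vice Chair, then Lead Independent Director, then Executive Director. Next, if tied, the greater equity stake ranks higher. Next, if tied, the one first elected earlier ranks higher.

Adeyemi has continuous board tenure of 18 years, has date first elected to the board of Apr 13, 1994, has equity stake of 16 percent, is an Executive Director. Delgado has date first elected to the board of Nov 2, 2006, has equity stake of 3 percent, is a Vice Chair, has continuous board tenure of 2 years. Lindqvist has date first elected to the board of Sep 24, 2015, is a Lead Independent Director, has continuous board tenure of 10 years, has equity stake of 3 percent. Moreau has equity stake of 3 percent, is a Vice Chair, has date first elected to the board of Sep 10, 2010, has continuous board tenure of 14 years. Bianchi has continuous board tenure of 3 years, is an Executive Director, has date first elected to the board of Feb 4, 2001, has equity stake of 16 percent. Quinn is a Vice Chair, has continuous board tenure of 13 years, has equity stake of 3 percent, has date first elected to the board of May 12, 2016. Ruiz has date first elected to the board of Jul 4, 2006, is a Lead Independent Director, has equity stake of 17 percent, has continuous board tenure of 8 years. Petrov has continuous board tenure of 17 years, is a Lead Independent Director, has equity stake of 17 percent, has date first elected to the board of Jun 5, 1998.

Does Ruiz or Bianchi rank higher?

Ruiz

By board role: Delgado, Moreau and Quinn (Vice Chair); then Petrov, Ruiz and Lindqvist (Lead Independent Director); then Adeyemi and Bianchi (Executive Director).
Delgado, Moreau and Quinn all have equity stake 3 percent, so the next rule applies.
Among Delgado, Moreau and Quinn, by date first elected to the board (earlier first): Delgado (Nov 2, 2006) before Moreau (Sep 10, 2010) before Quinn (May 12, 2016).
Among Petrov, Ruiz and Lindqvist, by equity stake (higher first): Petrov and Ruiz (17 percent) before Lindqvist (3 percent).
Among Petrov and Ruiz, by date first elected to the board (earlier first): Petrov (Jun 5, 1998) before Ruiz (Jul 4, 2006).
Adeyemi and Bianchi both have equity stake 16 percent, so the next rule applies.
Among Adeyemi and Bianchi, by date first elected to the board (earlier first): Adeyemi (Apr 13, 1994) before Bianchi (Feb 4, 2001).
So Ruiz takes precedence.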